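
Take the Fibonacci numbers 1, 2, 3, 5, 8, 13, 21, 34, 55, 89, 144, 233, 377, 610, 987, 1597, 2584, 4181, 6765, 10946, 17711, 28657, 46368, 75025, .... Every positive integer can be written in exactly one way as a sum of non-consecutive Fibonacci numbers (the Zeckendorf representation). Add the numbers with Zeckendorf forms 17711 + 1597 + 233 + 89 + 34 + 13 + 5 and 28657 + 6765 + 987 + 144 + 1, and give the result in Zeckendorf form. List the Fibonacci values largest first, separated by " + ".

46368 + 6765 + 2584 + 377 + 89 + 34 + 13 + 5 + 1

The two numbers are 19682 and 36554, so their sum is 56236.
Repeatedly subtract the largest Fibonacci number that fits:
largest Fibonacci ≤ 56236 is 46368; 56236 − 46368 = 9868
largest Fibonacci ≤ 9868 is 6765; 9868 − 6765 = 3103
largest Fibonacci ≤ 3103 is 2584; 3103 − 2584 = 519
largest Fibonacci ≤ 519 is 377; 519 − 377 = 142
largest Fibonacci ≤ 142 is 89; 142 − 89 = 53
largest Fibonacci ≤ 53 is 34; 53 − 34 = 19
largest Fibonacci ≤ 19 is 13; 19 − 13 = 6
largest Fibonacci ≤ 6 is 5; 6 − 5 = 1
largest Fibonacci ≤ 1 is 1; 1 − 1 = 0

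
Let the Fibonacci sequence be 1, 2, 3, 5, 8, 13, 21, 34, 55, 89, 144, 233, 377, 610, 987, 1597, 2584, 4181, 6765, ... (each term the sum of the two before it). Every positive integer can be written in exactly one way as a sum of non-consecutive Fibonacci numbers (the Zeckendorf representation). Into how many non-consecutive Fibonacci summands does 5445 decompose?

4181 ≤ 5445 < 6765, so take 4181; remainder 1264
987 ≤ 1264 < 1597, so take 987; remainder 277
233 ≤ 277 < 377, so take 233; remainder 44
34 ≤ 44 < 55, so take 34; remainder 10
8 ≤ 10 < 13, so take 8; remainder 2
2 ≤ 2 < 3, so take 2; remainder 0
5445 = 4181 + 987 + 233 + 34 + 8 + 2, which has 6 terms.

6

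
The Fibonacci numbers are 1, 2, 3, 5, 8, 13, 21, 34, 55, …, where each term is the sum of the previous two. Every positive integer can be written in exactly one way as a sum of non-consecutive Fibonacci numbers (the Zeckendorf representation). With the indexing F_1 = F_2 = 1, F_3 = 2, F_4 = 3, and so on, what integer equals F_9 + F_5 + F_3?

41

F_9 + F_5 + F_3 = 34 + 5 + 2 = 41.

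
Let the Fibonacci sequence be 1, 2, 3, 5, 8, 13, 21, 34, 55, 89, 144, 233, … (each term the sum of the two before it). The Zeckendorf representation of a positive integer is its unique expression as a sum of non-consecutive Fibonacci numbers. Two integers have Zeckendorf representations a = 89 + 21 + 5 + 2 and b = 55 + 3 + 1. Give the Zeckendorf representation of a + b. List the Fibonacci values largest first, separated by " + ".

The two numbers are 117 and 59, so their sum is 176.
Greedily peel off the largest Fibonacci term at each step:
144 ≤ 176 < 233, so take 144; remainder 32
21 ≤ 32 < 34, so take 21; remainder 11
8 ≤ 11 < 13, so take 8; remainder 3
3 ≤ 3 < 5, so take 3; remainder 0

144 + 21 + 8 + 3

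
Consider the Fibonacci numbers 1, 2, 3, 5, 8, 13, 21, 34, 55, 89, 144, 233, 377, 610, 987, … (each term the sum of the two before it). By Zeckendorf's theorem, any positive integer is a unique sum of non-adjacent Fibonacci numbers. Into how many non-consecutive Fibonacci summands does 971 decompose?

Repeatedly subtract the largest Fibonacci number that fits:
610 ≤ 971 < 987, so take 610; remainder 361
233 ≤ 361 < 377, so take 233; remainder 128
89 ≤ 128 < 144, so take 89; remainder 39
34 ≤ 39 < 55, so take 34; remainder 5
5 ≤ 5 < 8, so take 5; remainder 0
971 = 610 + 233 + 89 + 34 + 5, which has 5 terms.

5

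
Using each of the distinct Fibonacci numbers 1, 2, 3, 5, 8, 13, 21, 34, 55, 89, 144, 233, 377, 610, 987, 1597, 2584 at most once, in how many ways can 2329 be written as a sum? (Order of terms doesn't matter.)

Starting from the Zeckendorf form and repeatedly splitting a term F_k into F_{k−1} + F_{k−2} (when neither is already used) reaches every representation.
2329 = 1597+610+89+21+8+3+1 = 1597+610+55+34+21+8+3+1 = 1597+377+233+89+21+8+3+1 = 1597+377+233+55+34+21+8+3+1 = … (4 more), for 8 in all.

8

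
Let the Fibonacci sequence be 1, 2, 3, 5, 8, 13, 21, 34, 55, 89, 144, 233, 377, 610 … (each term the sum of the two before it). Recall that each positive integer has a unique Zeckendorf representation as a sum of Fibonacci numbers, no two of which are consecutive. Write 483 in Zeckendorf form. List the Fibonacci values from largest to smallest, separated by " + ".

377 + 89 + 13 + 3 + 1

483: greatest Fibonacci not exceeding it is 377, leaving 106
106: greatest Fibonacci not exceeding it is 89, leaving 17
17: greatest Fibonacci not exceeding it is 13, leaving 4
4: greatest Fibonacci not exceeding it is 3, leaving 1
1: greatest Fibonacci not exceeding it is 1, leaving 0
So 483 = 377 + 89 + 13 + 3 + 1, with no two terms consecutive in the sequence.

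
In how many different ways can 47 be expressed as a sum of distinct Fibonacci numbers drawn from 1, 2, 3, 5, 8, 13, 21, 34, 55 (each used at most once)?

Each representation comes from the Zeckendorf form by replacing some F_k with F_{k−1} + F_{k−2} where possible.
47 = 34+13 = 34+8+5 = 34+8+3+2 = … (2 more), for 5 in all.

5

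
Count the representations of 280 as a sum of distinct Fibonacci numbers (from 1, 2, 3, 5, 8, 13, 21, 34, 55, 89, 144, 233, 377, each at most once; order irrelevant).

12

280 = 233+34+13 = 233+34+8+5 = 144+89+34+13 = 233+34+8+3+2 = 233+21+13+8+5 = … (7 more), for 12 in all.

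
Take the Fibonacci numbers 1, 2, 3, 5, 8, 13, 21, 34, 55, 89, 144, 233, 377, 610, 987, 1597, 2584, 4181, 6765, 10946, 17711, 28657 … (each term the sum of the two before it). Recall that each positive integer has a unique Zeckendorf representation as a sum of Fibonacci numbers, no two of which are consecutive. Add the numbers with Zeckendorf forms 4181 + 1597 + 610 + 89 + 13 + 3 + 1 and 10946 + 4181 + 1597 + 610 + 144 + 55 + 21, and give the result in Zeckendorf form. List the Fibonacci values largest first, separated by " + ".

17711 + 4181 + 1597 + 377 + 144 + 34 + 3 + 1

The two numbers are 6494 and 17554, so their sum is 24048.
take 17711 (≤ 24048); 24048 − 17711 = 6337
take 4181 (≤ 6337); 6337 − 4181 = 2156
take 1597 (≤ 2156); 2156 − 1597 = 559
take 377 (≤ 559); 559 − 377 = 182
take 144 (≤ 182); 182 − 144 = 38
take 34 (≤ 38); 38 − 34 = 4
take 3 (≤ 4); 4 − 3 = 1
take 1 (≤ 1); 1 − 1 = 0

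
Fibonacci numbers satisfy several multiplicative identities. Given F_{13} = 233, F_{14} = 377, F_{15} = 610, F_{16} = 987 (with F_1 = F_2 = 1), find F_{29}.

By the addition formula F_{m+n} = F_m F_{n+1} + F_{m−1} F_n with m=14, n=15: F_{29} = 377·987 + 233·610 = 372099 + 142130 = 514229.

514229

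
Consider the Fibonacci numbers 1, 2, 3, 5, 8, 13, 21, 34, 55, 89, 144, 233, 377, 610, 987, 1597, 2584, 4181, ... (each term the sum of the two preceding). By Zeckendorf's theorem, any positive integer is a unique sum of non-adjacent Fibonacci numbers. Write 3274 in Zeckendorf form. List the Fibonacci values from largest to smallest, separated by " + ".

largest Fibonacci ≤ 3274 is 2584; 3274 − 2584 = 690
largest Fibonacci ≤ 690 is 610; 690 − 610 = 80
largest Fibonacci ≤ 80 is 55; 80 − 55 = 25
largest Fibonacci ≤ 25 is 21; 25 − 21 = 4
largest Fibonacci ≤ 4 is 3; 4 − 3 = 1
largest Fibonacci ≤ 1 is 1; 1 − 1 = 0
So 3274 = 2584 + 610 + 55 + 21 + 3 + 1, with no two terms consecutive in the sequence.

2584 + 610 + 55 + 21 + 3 + 1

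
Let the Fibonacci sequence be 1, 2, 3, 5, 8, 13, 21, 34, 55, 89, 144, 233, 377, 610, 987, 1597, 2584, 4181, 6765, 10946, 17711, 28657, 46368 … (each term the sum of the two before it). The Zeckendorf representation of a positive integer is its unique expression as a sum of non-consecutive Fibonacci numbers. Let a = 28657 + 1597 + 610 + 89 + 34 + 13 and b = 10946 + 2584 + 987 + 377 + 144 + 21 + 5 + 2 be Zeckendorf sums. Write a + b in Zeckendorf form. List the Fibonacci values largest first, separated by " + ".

28657 + 10946 + 4181 + 1597 + 610 + 55 + 13 + 5 + 2

The two numbers are 31000 and 15066, so their sum is 46066.
46066 − 28657 = 17409
17409 − 10946 = 6463
6463 − 4181 = 2282
2282 − 1597 = 685
685 − 610 = 75
75 − 55 = 20
20 − 13 = 7
7 − 5 = 2
2 − 2 = 0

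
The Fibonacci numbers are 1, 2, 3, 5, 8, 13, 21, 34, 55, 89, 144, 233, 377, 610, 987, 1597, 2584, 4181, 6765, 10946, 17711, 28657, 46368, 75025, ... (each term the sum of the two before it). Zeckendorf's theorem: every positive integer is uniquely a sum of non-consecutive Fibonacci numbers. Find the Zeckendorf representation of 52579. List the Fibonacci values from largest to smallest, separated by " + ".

take 46368 (≤ 52579); 52579 − 46368 = 6211
take 4181 (≤ 6211); 6211 − 4181 = 2030
take 1597 (≤ 2030); 2030 − 1597 = 433
take 377 (≤ 433); 433 − 377 = 56
take 55 (≤ 56); 56 − 55 = 1
take 1 (≤ 1); 1 − 1 = 0
So 52579 = 46368 + 4181 + 1597 + 377 + 55 + 1, with no two terms consecutive in the sequence.

46368 + 4181 + 1597 + 377 + 55 + 1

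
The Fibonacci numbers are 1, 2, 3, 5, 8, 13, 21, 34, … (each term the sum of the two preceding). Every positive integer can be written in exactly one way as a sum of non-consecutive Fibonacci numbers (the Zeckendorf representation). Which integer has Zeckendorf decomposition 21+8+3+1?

33

21+8+3+1 = 33.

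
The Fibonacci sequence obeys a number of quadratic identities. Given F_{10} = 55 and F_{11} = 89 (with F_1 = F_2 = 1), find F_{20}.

6765

By the doubling identity F_{2k} = F_k(2F_{k+1} − F_k): F_{20} = 55·(2·89 − 55) = 55·123 = 6765.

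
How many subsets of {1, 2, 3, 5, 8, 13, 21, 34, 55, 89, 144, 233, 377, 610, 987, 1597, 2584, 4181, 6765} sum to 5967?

Starting from the Zeckendorf form and repeatedly splitting a term F_k into F_{k−1} + F_{k−2} (when neither is already used) reaches every representation.
5967 = 4181+1597+144+34+8+3 = 4181+1597+144+34+8+2+1 = 4181+1597+144+21+13+8+3 = 4181+1597+89+55+34+8+3 = 4181+987+610+144+34+8+3 = … (55 more), for 60 in all.

60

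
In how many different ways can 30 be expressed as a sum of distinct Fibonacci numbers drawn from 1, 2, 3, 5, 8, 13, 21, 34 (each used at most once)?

30 = 21+8+1 = 21+5+3+1 = 13+8+5+3+1 — 3 representations.

3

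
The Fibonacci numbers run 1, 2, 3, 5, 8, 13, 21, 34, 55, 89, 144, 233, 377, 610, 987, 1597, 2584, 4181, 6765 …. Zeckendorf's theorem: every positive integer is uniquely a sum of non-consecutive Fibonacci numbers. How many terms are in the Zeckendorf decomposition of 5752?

6

subtract 4181 from 5752: 1571 remains
subtract 987 from 1571: 584 remains
subtract 377 from 584: 207 remains
subtract 144 from 207: 63 remains
subtract 55 from 63: 8 remains
subtract 8 from 8: 0 remains
5752 = 4181 + 987 + 377 + 144 + 55 + 8, which has 6 terms.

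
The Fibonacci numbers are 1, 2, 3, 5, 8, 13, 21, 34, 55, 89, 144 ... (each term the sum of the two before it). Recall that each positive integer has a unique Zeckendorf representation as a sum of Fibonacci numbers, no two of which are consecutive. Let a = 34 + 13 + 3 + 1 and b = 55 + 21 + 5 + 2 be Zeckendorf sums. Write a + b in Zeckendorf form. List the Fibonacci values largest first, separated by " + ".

The two numbers are 51 and 83, so their sum is 134.
subtract 89 from 134: 45 remains
subtract 34 from 45: 11 remains
subtract 8 from 11: 3 remains
subtract 3 from 3: 0 remains

89 + 34 + 8 + 3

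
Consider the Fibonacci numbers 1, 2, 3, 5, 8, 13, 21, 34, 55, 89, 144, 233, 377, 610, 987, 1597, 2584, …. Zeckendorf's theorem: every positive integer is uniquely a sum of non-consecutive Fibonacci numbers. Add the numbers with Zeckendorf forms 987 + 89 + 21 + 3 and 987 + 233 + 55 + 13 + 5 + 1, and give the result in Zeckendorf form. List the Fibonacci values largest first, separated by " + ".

1597 + 610 + 144 + 34 + 8 + 1

The two numbers are 1100 and 1294, so their sum is 2394.
Greedy algorithm:
take 1597 (≤ 2394); 2394 − 1597 = 797
take 610 (≤ 797); 797 − 610 = 187
take 144 (≤ 187); 187 − 144 = 43
take 34 (≤ 43); 43 − 34 = 9
take 8 (≤ 9); 9 − 8 = 1
take 1 (≤ 1); 1 − 1 = 0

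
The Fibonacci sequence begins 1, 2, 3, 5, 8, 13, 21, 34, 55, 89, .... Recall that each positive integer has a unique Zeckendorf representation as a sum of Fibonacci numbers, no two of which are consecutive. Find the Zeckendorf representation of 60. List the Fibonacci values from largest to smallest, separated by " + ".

55 + 5

Repeatedly subtract the largest Fibonacci number that fits:
60: greatest Fibonacci not exceeding it is 55, leaving 5
5: greatest Fibonacci not exceeding it is 5, leaving 0
So 60 = 55 + 5, with no two terms consecutive in the sequence.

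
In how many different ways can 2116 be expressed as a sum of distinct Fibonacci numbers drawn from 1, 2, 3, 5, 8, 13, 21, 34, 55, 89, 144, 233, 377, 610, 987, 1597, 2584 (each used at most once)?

Each representation comes from the Zeckendorf form by replacing some F_k with F_{k−1} + F_{k−2} where possible.
2116 = 1597+377+89+34+13+5+1 = 1597+377+89+34+13+3+2+1 = 1597+233+144+89+34+13+5+1 = 987+610+377+89+34+13+5+1 = … (16 more), for 20 in all.

20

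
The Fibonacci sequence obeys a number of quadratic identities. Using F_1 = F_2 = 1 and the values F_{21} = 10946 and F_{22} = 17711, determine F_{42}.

By the doubling identity F_{2k} = F_k(2F_{k+1} − F_k): F_{42} = 10946·(2·17711 − 10946) = 10946·24476 = 267914296.

267914296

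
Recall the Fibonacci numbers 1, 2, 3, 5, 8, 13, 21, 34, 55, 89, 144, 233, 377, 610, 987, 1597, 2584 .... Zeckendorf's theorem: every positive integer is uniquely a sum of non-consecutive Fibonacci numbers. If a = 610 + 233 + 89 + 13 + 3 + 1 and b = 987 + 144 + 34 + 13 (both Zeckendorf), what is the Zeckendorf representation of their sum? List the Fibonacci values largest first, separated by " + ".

1597 + 377 + 144 + 8 + 1

The two numbers are 949 and 1178, so their sum is 2127.
Greedily peel off the largest Fibonacci term at each step:
1597 ≤ 2127 < 2584, so take 1597; remainder 530
377 ≤ 530 < 610, so take 377; remainder 153
144 ≤ 153 < 233, so take 144; remainder 9
8 ≤ 9 < 13, so take 8; remainder 1
1 ≤ 1 < 2, so take 1; remainder 0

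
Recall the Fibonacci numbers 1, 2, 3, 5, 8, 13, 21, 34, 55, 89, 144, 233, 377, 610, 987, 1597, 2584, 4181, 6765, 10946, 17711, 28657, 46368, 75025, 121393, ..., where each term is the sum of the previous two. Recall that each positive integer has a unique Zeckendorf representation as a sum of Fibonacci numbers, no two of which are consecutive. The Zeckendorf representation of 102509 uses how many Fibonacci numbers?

largest Fibonacci ≤ 102509 is 75025; 102509 − 75025 = 27484
largest Fibonacci ≤ 27484 is 17711; 27484 − 17711 = 9773
largest Fibonacci ≤ 9773 is 6765; 9773 − 6765 = 3008
largest Fibonacci ≤ 3008 is 2584; 3008 − 2584 = 424
largest Fibonacci ≤ 424 is 377; 424 − 377 = 47
largest Fibonacci ≤ 47 is 34; 47 − 34 = 13
largest Fibonacci ≤ 13 is 13; 13 − 13 = 0
102509 = 75025 + 17711 + 6765 + 2584 + 377 + 34 + 13, which has 7 terms.

7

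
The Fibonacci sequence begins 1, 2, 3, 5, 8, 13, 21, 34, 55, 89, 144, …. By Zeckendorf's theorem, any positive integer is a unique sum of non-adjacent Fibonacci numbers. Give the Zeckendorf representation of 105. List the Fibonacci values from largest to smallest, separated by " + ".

89 + 13 + 3

subtract 89 from 105: 16 remains
subtract 13 from 16: 3 remains
subtract 3 from 3: 0 remains
So 105 = 89 + 13 + 3, with no two terms consecutive in the sequence.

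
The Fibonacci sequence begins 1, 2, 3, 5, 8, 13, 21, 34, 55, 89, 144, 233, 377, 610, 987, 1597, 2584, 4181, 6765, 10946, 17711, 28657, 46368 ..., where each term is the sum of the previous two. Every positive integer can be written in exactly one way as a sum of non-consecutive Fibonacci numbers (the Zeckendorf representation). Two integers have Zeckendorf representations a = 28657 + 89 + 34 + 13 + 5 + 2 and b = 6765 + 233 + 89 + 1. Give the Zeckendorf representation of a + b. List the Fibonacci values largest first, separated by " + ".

28657 + 6765 + 377 + 89

The two numbers are 28800 and 7088, so their sum is 35888.
Greedy algorithm:
35888: greatest Fibonacci not exceeding it is 28657, leaving 7231
7231: greatest Fibonacci not exceeding it is 6765, leaving 466
466: greatest Fibonacci not exceeding it is 377, leaving 89
89: greatest Fibonacci not exceeding it is 89, leaving 0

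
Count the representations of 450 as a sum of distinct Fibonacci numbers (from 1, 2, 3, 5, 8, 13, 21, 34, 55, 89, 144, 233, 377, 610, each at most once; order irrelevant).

Starting from the Zeckendorf form and repeatedly splitting a term F_k into F_{k−1} + F_{k−2} (when neither is already used) reaches every representation.
450 = 377+55+13+5 = 377+55+13+3+2 = 377+34+21+13+5 = 233+144+55+13+5 = 377+55+8+5+3+2 = … (10 more), for 15 in all.

15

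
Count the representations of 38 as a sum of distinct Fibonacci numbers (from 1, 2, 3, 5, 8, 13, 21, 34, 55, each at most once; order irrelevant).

Starting from the Zeckendorf form and repeatedly splitting a term F_k into F_{k−1} + F_{k−2} (when neither is already used) reaches every representation.
38 = 34+3+1 = 21+13+3+1 = 21+8+5+3+1 — 3 representations.

3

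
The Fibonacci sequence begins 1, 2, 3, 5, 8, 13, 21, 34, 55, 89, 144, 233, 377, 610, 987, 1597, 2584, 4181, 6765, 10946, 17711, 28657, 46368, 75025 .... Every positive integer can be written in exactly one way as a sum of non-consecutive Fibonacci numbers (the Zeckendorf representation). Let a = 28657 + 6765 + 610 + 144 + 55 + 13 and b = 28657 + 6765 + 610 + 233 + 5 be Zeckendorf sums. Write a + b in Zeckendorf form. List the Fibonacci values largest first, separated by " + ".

46368 + 17711 + 6765 + 1597 + 55 + 13 + 5

The two numbers are 36244 and 36270, so their sum is 72514.
subtract 46368 from 72514: 26146 remains
subtract 17711 from 26146: 8435 remains
subtract 6765 from 8435: 1670 remains
subtract 1597 from 1670: 73 remains
subtract 55 from 73: 18 remains
subtract 13 from 18: 5 remains
subtract 5 from 5: 0 remains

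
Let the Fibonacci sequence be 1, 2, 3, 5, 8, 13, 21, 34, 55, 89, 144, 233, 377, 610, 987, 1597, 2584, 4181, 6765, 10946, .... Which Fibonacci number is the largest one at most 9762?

6765 ≤ 9762 < 10946, so the largest Fibonacci number not exceeding 9762 is 6765.

6765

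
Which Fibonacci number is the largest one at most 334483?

317811 ≤ 334483 < 514229, so the largest Fibonacci number not exceeding 334483 is 317811.

317811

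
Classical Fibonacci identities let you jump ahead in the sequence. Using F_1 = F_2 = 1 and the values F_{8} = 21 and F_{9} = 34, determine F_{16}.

987

By the doubling identity F_{2k} = F_k(2F_{k+1} − F_k): F_{16} = 21·(2·34 − 21) = 21·47 = 987.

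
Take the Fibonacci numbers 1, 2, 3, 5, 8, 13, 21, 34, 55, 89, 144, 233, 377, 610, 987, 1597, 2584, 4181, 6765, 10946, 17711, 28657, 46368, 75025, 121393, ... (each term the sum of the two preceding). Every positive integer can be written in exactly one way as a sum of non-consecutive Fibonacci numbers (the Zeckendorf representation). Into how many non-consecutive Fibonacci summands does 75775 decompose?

7

Greedy algorithm:
subtract 75025 from 75775: 750 remains
subtract 610 from 750: 140 remains
subtract 89 from 140: 51 remains
subtract 34 from 51: 17 remains
subtract 13 from 17: 4 remains
subtract 3 from 4: 1 remains
subtract 1 from 1: 0 remains
75775 = 75025 + 610 + 89 + 34 + 13 + 3 + 1, which has 7 terms.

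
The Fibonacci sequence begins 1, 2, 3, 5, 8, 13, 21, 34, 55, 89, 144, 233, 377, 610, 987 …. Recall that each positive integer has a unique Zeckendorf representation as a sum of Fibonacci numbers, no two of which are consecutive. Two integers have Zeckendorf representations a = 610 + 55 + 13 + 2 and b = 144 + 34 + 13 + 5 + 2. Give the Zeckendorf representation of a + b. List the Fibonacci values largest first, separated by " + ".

610 + 233 + 34 + 1

The two numbers are 680 and 198, so their sum is 878.
Greedily peel off the largest Fibonacci term at each step:
subtract 610 from 878: 268 remains
subtract 233 from 268: 35 remains
subtract 34 from 35: 1 remains
subtract 1 from 1: 0 remains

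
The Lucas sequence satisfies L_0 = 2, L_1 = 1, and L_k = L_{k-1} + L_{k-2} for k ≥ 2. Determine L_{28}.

Iterating the recurrence up to L_{24} = 103682 and L_{23} = 64079:
L_{25} = L_{24} + L_{23} = 103682 + 64079 = 167761
L_{26} = L_{25} + L_{24} = 167761 + 103682 = 271443
L_{27} = L_{26} + L_{25} = 271443 + 167761 = 439204
L_{28} = L_{27} + L_{26} = 439204 + 271443 = 710647

710647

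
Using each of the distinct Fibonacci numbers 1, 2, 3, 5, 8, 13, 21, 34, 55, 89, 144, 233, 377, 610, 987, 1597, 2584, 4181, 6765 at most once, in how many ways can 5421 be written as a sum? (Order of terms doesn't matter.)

12

5421 = 4181+987+233+13+5+2 = 4181+987+144+89+13+5+2 = 4181+610+377+233+13+5+2 = … (9 more), for 12 in all.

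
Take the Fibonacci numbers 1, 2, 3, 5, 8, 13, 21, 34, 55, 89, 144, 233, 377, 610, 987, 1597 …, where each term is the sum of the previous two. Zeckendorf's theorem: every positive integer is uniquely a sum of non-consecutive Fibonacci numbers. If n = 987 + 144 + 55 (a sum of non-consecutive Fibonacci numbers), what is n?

1186

987 + 144 + 55 = 1186.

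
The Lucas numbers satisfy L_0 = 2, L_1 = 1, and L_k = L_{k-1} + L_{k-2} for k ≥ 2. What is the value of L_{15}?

1364

Iterating the recurrence up to L_{8} = 47 and L_{7} = 29:
L_{9} = L_{8} + L_{7} = 47 + 29 = 76
L_{10} = L_{9} + L_{8} = 76 + 47 = 123
L_{11} = L_{10} + L_{9} = 123 + 76 = 199
L_{12} = L_{11} + L_{10} = 199 + 123 = 322
L_{13} = L_{12} + L_{11} = 322 + 199 = 521
L_{14} = L_{13} + L_{12} = 521 + 322 = 843
L_{15} = L_{14} + L_{13} = 843 + 521 = 1364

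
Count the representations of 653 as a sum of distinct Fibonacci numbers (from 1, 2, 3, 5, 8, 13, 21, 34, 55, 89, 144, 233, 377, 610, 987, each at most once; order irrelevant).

14

653 = 610+34+8+1 = 610+34+5+3+1 = 610+21+13+8+1 = 377+233+34+8+1 = 610+21+13+5+3+1 = … (9 more), for 14 in all.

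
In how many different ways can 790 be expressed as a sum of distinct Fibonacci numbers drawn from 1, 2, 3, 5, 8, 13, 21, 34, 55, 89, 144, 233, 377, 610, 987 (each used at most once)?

Starting from the Zeckendorf form and repeatedly splitting a term F_k into F_{k−1} + F_{k−2} (when neither is already used) reaches every representation.
790 = 610+144+34+2 = 610+144+21+13+2 = 610+89+55+34+2 = 377+233+144+34+2 = … (8 more), for 12 in all.

12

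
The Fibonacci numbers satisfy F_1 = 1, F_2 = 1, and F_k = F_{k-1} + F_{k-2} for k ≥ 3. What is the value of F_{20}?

6765

Iterating the recurrence up to F_{13} = 233 and F_{12} = 144:
F_{14} = F_{13} + F_{12} = 233 + 144 = 377
F_{15} = F_{14} + F_{13} = 377 + 233 = 610
F_{16} = F_{15} + F_{14} = 610 + 377 = 987
F_{17} = F_{16} + F_{15} = 987 + 610 = 1597
F_{18} = F_{17} + F_{16} = 1597 + 987 = 2584
F_{19} = F_{18} + F_{17} = 2584 + 1597 = 4181
F_{20} = F_{19} + F_{18} = 4181 + 2584 = 6765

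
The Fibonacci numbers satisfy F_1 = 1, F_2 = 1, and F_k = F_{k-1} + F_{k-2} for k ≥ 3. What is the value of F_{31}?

Iterating the recurrence up to F_{26} = 121393 and F_{25} = 75025:
F_{27} = F_{26} + F_{25} = 121393 + 75025 = 196418
F_{28} = F_{27} + F_{26} = 196418 + 121393 = 317811
F_{29} = F_{28} + F_{27} = 317811 + 196418 = 514229
F_{30} = F_{29} + F_{28} = 514229 + 317811 = 832040
F_{31} = F_{30} + F_{29} = 832040 + 514229 = 1346269

1346269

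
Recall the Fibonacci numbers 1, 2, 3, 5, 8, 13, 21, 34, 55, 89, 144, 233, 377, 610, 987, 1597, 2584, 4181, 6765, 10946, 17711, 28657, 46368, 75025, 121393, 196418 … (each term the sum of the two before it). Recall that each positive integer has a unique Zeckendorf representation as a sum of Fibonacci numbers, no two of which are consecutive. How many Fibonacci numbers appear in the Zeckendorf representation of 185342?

9

largest Fibonacci ≤ 185342 is 121393; 185342 − 121393 = 63949
largest Fibonacci ≤ 63949 is 46368; 63949 − 46368 = 17581
largest Fibonacci ≤ 17581 is 10946; 17581 − 10946 = 6635
largest Fibonacci ≤ 6635 is 4181; 6635 − 4181 = 2454
largest Fibonacci ≤ 2454 is 1597; 2454 − 1597 = 857
largest Fibonacci ≤ 857 is 610; 857 − 610 = 247
largest Fibonacci ≤ 247 is 233; 247 − 233 = 14
largest Fibonacci ≤ 14 is 13; 14 − 13 = 1
largest Fibonacci ≤ 1 is 1; 1 − 1 = 0
185342 = 121393 + 46368 + 10946 + 4181 + 1597 + 610 + 233 + 13 + 1, which has 9 terms.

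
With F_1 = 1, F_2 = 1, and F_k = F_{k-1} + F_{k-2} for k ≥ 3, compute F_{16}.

Iterating the recurrence up to F_{8} = 21 and F_{7} = 13:
F_{9} = F_{8} + F_{7} = 21 + 13 = 34
F_{10} = F_{9} + F_{8} = 34 + 21 = 55
F_{11} = F_{10} + F_{9} = 55 + 34 = 89
F_{12} = F_{11} + F_{10} = 89 + 55 = 144
F_{13} = F_{12} + F_{11} = 144 + 89 = 233
F_{14} = F_{13} + F_{12} = 233 + 144 = 377
F_{15} = F_{14} + F_{13} = 377 + 233 = 610
F_{16} = F_{15} + F_{14} = 610 + 377 = 987

987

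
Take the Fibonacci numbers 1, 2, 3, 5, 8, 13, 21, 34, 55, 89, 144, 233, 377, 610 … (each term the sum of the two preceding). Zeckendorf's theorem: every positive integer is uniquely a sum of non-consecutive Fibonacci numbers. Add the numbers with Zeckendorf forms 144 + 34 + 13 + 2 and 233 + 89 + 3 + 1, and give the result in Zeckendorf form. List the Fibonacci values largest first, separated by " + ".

377 + 89 + 34 + 13 + 5 + 1

The two numbers are 193 and 326, so their sum is 519.
Repeatedly subtract the largest Fibonacci number that fits:
largest Fibonacci ≤ 519 is 377; 519 − 377 = 142
largest Fibonacci ≤ 142 is 89; 142 − 89 = 53
largest Fibonacci ≤ 53 is 34; 53 − 34 = 19
largest Fibonacci ≤ 19 is 13; 19 − 13 = 6
largest Fibonacci ≤ 6 is 5; 6 − 5 = 1
largest Fibonacci ≤ 1 is 1; 1 − 1 = 0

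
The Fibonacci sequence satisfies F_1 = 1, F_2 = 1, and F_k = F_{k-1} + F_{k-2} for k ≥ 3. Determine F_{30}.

832040

Iterating the recurrence up to F_{23} = 28657 and F_{22} = 17711:
F_{24} = F_{23} + F_{22} = 28657 + 17711 = 46368
F_{25} = F_{24} + F_{23} = 46368 + 28657 = 75025
F_{26} = F_{25} + F_{24} = 75025 + 46368 = 121393
F_{27} = F_{26} + F_{25} = 121393 + 75025 = 196418
F_{28} = F_{27} + F_{26} = 196418 + 121393 = 317811
F_{29} = F_{28} + F_{27} = 317811 + 196418 = 514229
F_{30} = F_{29} + F_{28} = 514229 + 317811 = 832040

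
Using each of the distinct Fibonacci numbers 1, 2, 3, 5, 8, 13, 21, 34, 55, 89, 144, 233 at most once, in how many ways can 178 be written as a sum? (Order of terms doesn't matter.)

Starting from the Zeckendorf form and repeatedly splitting a term F_k into F_{k−1} + F_{k−2} (when neither is already used) reaches every representation.
178 = 144+34 = 144+21+13 = 89+55+34 = 144+21+8+5 = … (4 more), for 8 in all.

8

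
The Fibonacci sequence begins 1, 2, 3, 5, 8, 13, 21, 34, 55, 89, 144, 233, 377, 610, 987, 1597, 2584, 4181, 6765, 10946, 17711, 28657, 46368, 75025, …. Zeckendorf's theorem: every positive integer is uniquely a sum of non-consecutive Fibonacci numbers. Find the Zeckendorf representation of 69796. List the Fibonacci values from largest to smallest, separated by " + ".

46368 + 17711 + 4181 + 987 + 377 + 144 + 21 + 5 + 2

69796 − 46368 = 23428
23428 − 17711 = 5717
5717 − 4181 = 1536
1536 − 987 = 549
549 − 377 = 172
172 − 144 = 28
28 − 21 = 7
7 − 5 = 2
2 − 2 = 0
So 69796 = 46368 + 17711 + 4181 + 987 + 377 + 144 + 21 + 5 + 2, with no two terms consecutive in the sequence.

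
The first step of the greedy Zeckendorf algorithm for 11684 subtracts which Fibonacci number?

10946 ≤ 11684 < 17711, so the largest Fibonacci number not exceeding 11684 is 10946.

10946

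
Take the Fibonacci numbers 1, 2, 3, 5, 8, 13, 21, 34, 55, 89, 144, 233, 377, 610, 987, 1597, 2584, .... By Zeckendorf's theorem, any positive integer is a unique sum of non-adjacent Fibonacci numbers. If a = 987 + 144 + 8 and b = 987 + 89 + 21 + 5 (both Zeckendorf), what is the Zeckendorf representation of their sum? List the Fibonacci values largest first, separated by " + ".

1597 + 610 + 34

The two numbers are 1139 and 1102, so their sum is 2241.
2241: greatest Fibonacci not exceeding it is 1597, leaving 644
644: greatest Fibonacci not exceeding it is 610, leaving 34
34: greatest Fibonacci not exceeding it is 34, leaving 0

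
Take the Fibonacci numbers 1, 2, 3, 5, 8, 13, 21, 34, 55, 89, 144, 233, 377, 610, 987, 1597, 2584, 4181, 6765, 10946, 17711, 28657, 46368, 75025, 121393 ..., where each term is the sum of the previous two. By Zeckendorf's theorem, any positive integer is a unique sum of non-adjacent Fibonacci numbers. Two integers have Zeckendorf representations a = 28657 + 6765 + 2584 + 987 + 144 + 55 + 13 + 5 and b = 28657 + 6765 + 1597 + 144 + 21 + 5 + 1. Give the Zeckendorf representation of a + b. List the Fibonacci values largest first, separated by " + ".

The two numbers are 39210 and 37190, so their sum is 76400.
76400: greatest Fibonacci not exceeding it is 75025, leaving 1375
1375: greatest Fibonacci not exceeding it is 987, leaving 388
388: greatest Fibonacci not exceeding it is 377, leaving 11
11: greatest Fibonacci not exceeding it is 8, leaving 3
3: greatest Fibonacci not exceeding it is 3, leaving 0

75025 + 987 + 377 + 8 + 3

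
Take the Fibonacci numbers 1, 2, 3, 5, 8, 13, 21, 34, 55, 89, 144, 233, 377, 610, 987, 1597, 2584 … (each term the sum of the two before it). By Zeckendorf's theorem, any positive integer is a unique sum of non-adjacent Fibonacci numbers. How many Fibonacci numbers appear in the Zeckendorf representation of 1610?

2

1610: greatest Fibonacci not exceeding it is 1597, leaving 13
13: greatest Fibonacci not exceeding it is 13, leaving 0
1610 = 1597 + 13, which has 2 terms.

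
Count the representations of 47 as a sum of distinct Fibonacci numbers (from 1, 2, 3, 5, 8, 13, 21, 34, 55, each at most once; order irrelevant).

5

Starting from the Zeckendorf form and repeatedly splitting a term F_k into F_{k−1} + F_{k−2} (when neither is already used) reaches every representation.
47 = 34+13 = 34+8+5 = 34+8+3+2 = 21+13+8+5 = … (1 more), for 5 in all.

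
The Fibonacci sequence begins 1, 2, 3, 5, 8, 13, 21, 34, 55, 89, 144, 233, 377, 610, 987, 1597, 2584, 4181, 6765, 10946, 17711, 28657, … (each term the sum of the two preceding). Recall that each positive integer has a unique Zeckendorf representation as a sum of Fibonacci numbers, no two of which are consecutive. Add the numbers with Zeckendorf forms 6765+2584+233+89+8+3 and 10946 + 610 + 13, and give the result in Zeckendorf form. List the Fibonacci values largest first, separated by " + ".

17711 + 2584 + 610 + 233 + 89 + 21 + 3

The two numbers are 9682 and 11569, so their sum is 21251.
Repeatedly subtract the largest Fibonacci number that fits:
17711 ≤ 21251 < 28657, so take 17711; remainder 3540
2584 ≤ 3540 < 4181, so take 2584; remainder 956
610 ≤ 956 < 987, so take 610; remainder 346
233 ≤ 346 < 377, so take 233; remainder 113
89 ≤ 113 < 144, so take 89; remainder 24
21 ≤ 24 < 34, so take 21; remainder 3
3 ≤ 3 < 5, so take 3; remainder 0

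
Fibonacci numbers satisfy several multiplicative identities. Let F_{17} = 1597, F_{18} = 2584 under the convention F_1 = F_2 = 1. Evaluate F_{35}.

By the addition formula F_{m+n} = F_m F_{n+1} + F_{m−1} F_n with m=18, n=17: F_{35} = 2584·2584 + 1597·1597 = 6677056 + 2550409 = 9227465.

9227465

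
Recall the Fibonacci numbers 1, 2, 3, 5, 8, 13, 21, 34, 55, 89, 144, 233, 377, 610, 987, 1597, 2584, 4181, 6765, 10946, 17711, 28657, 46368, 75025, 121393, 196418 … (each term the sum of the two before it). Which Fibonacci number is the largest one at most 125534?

121393

121393 ≤ 125534 < 196418, so the largest Fibonacci number not exceeding 125534 is 121393.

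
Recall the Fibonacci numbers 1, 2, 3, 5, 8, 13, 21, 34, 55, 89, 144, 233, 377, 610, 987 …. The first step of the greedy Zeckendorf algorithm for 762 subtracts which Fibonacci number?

610

610 ≤ 762 < 987, so the largest Fibonacci number not exceeding 762 is 610.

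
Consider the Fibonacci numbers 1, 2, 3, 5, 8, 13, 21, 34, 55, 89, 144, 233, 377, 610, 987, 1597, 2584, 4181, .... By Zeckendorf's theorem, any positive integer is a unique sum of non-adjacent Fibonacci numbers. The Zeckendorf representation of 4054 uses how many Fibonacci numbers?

7

Greedy algorithm:
2584 ≤ 4054 < 4181, so take 2584; remainder 1470
987 ≤ 1470 < 1597, so take 987; remainder 483
377 ≤ 483 < 610, so take 377; remainder 106
89 ≤ 106 < 144, so take 89; remainder 17
13 ≤ 17 < 21, so take 13; remainder 4
3 ≤ 4 < 5, so take 3; remainder 1
1 ≤ 1 < 2, so take 1; remainder 0
4054 = 2584 + 987 + 377 + 89 + 13 + 3 + 1, which has 7 terms.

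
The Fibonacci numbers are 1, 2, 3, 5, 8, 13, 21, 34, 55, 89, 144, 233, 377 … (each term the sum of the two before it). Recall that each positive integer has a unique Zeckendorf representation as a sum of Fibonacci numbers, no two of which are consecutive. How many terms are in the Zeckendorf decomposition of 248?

Greedily peel off the largest Fibonacci term at each step:
248 − 233 = 15
15 − 13 = 2
2 − 2 = 0
248 = 233 + 13 + 2, which has 3 terms.

3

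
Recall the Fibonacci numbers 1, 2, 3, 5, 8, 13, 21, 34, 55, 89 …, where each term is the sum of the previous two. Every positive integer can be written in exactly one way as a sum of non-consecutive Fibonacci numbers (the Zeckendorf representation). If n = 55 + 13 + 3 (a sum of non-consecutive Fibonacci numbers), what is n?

55 + 13 + 3 = 71.

71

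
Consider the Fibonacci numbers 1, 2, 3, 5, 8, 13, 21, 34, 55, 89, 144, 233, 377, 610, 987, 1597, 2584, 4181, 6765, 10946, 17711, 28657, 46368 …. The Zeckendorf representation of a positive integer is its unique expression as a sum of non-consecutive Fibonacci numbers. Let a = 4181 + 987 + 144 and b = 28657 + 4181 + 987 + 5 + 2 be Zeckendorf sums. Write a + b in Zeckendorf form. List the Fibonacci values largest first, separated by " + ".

28657 + 6765 + 2584 + 987 + 144 + 5 + 2

The two numbers are 5312 and 33832, so their sum is 39144.
Greedily peel off the largest Fibonacci term at each step:
largest Fibonacci ≤ 39144 is 28657; 39144 − 28657 = 10487
largest Fibonacci ≤ 10487 is 6765; 10487 − 6765 = 3722
largest Fibonacci ≤ 3722 is 2584; 3722 − 2584 = 1138
largest Fibonacci ≤ 1138 is 987; 1138 − 987 = 151
largest Fibonacci ≤ 151 is 144; 151 − 144 = 7
largest Fibonacci ≤ 7 is 5; 7 − 5 = 2
largest Fibonacci ≤ 2 is 2; 2 − 2 = 0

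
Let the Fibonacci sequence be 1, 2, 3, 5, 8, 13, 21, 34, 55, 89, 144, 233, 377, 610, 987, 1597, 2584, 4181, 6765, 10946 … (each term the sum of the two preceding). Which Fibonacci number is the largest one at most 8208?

6765 ≤ 8208 < 10946, so the largest Fibonacci number not exceeding 8208 is 6765.

6765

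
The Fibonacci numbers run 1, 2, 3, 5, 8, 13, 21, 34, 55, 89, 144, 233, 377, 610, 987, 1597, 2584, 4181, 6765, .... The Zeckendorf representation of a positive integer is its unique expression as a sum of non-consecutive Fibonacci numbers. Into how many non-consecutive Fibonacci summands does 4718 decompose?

5

Repeatedly subtract the largest Fibonacci number that fits:
4181 ≤ 4718 < 6765, so take 4181; remainder 537
377 ≤ 537 < 610, so take 377; remainder 160
144 ≤ 160 < 233, so take 144; remainder 16
13 ≤ 16 < 21, so take 13; remainder 3
3 ≤ 3 < 5, so take 3; remainder 0
4718 = 4181 + 377 + 144 + 13 + 3, which has 5 terms.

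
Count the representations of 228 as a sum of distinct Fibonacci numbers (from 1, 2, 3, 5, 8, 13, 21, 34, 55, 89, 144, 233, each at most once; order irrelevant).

Each representation comes from the Zeckendorf form by replacing some F_k with F_{k−1} + F_{k−2} where possible.
228 = 144+55+21+8 = 144+55+21+5+3 = 144+55+21+5+2+1 = 144+55+13+8+5+3 = … (5 more), for 9 in all.

9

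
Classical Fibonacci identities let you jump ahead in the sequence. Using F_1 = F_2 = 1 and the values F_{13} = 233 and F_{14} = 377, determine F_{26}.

121393

By the doubling identity F_{2k} = F_k(2F_{k+1} − F_k): F_{26} = 233·(2·377 − 233) = 233·521 = 121393.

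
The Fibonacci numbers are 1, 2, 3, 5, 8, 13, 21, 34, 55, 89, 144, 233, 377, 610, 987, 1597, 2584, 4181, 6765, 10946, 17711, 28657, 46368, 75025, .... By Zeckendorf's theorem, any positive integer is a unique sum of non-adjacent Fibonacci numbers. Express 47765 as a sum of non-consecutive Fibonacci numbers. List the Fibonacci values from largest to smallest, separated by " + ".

46368 + 987 + 377 + 21 + 8 + 3 + 1

46368 ≤ 47765 < 75025, so take 46368; remainder 1397
987 ≤ 1397 < 1597, so take 987; remainder 410
377 ≤ 410 < 610, so take 377; remainder 33
21 ≤ 33 < 34, so take 21; remainder 12
8 ≤ 12 < 13, so take 8; remainder 4
3 ≤ 4 < 5, so take 3; remainder 1
1 ≤ 1 < 2, so take 1; remainder 0
So 47765 = 46368 + 987 + 377 + 21 + 8 + 3 + 1, with no two terms consecutive in the sequence.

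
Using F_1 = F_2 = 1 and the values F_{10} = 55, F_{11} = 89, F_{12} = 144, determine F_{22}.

By the addition formula F_{m+n} = F_m F_{n+1} + F_{m−1} F_n with m=11, n=11: F_{22} = 89·144 + 55·89 = 12816 + 4895 = 17711.

17711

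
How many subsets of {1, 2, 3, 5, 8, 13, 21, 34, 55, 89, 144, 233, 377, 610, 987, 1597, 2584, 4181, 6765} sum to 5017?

40

5017 = 4181+610+144+55+21+5+1 = 4181+610+144+55+21+3+2+1 = 4181+610+144+55+13+8+5+1 = 4181+377+233+144+55+21+5+1 = 4181+610+144+55+13+8+3+2+1 = … (35 more), for 40 in all.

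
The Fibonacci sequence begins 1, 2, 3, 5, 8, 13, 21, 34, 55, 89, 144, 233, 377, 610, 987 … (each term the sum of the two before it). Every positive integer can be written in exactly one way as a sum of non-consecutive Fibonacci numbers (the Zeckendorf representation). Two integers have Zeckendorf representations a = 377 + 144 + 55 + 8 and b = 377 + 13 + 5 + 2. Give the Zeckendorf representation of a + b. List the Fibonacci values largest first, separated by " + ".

The two numbers are 584 and 397, so their sum is 981.
Greedily peel off the largest Fibonacci term at each step:
subtract 610 from 981: 371 remains
subtract 233 from 371: 138 remains
subtract 89 from 138: 49 remains
subtract 34 from 49: 15 remains
subtract 13 from 15: 2 remains
subtract 2 from 2: 0 remains

610 + 233 + 89 + 34 + 13 + 2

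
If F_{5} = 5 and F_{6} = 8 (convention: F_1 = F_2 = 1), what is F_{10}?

55

By the doubling identity F_{2k} = F_k(2F_{k+1} − F_k): F_{10} = 5·(2·8 − 5) = 5·11 = 55.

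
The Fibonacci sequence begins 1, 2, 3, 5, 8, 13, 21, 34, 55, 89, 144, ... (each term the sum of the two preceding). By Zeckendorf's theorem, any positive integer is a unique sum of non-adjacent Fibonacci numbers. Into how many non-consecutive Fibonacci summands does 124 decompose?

89 ≤ 124 < 144, so take 89; remainder 35
34 ≤ 35 < 55, so take 34; remainder 1
1 ≤ 1 < 2, so take 1; remainder 0
124 = 89 + 34 + 1, which has 3 terms.

3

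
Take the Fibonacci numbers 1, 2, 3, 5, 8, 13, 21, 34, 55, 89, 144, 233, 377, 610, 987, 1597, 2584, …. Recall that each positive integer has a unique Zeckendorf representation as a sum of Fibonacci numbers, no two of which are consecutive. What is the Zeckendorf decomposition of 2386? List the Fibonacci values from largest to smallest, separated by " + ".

Greedily peel off the largest Fibonacci term at each step:
take 1597 (≤ 2386); 2386 − 1597 = 789
take 610 (≤ 789); 789 − 610 = 179
take 144 (≤ 179); 179 − 144 = 35
take 34 (≤ 35); 35 − 34 = 1
take 1 (≤ 1); 1 − 1 = 0
So 2386 = 1597 + 610 + 144 + 34 + 1, with no two terms consecutive in the sequence.

1597 + 610 + 144 + 34 + 1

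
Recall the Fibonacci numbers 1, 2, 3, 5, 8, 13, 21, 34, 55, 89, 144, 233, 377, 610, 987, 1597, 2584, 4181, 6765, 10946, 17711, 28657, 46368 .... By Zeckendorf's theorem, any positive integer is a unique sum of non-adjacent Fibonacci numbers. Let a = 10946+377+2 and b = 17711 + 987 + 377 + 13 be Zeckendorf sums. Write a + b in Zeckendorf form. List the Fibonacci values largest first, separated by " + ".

28657 + 1597 + 144 + 13 + 2

The two numbers are 11325 and 19088, so their sum is 30413.
subtract 28657 from 30413: 1756 remains
subtract 1597 from 1756: 159 remains
subtract 144 from 159: 15 remains
subtract 13 from 15: 2 remains
subtract 2 from 2: 0 remains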